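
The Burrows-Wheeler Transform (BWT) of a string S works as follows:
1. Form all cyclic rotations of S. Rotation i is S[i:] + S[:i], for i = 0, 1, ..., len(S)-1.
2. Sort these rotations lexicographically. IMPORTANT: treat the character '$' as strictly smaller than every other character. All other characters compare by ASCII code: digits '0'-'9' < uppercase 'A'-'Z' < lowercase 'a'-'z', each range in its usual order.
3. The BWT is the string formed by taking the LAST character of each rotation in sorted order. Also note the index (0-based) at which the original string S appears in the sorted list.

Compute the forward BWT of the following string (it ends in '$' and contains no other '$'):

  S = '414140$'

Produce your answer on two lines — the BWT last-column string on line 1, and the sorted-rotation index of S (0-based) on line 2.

Answer: 044411$
6

Derivation:
All 7 rotations (rotation i = S[i:]+S[:i]):
  rot[0] = 414140$
  rot[1] = 14140$4
  rot[2] = 4140$41
  rot[3] = 140$414
  rot[4] = 40$4141
  rot[5] = 0$41414
  rot[6] = $414140
Sorted (with $ < everything):
  sorted[0] = $414140  (last char: '0')
  sorted[1] = 0$41414  (last char: '4')
  sorted[2] = 140$414  (last char: '4')
  sorted[3] = 14140$4  (last char: '4')
  sorted[4] = 40$4141  (last char: '1')
  sorted[5] = 4140$41  (last char: '1')
  sorted[6] = 414140$  (last char: '$')
Last column: 044411$
Original string S is at sorted index 6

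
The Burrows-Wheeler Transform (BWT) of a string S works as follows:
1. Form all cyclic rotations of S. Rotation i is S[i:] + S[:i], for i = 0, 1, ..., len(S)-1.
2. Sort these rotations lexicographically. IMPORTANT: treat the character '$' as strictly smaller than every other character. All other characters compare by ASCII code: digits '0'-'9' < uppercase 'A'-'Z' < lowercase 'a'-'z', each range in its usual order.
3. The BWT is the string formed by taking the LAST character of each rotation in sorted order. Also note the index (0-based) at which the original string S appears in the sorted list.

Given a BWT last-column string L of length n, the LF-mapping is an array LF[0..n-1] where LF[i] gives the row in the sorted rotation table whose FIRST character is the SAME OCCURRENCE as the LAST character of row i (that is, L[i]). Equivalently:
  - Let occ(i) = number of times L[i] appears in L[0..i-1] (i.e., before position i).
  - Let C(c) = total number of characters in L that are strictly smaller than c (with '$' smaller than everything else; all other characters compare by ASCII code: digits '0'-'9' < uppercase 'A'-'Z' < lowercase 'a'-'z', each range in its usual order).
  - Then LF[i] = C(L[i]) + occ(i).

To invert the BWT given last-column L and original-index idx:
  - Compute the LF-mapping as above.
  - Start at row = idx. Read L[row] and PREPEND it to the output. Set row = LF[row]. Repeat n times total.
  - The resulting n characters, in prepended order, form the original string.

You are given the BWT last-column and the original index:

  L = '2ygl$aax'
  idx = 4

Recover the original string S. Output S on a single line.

LF mapping: 1 7 4 5 0 2 3 6
Walk LF starting at row 4, prepending L[row]:
  step 1: row=4, L[4]='$', prepend. Next row=LF[4]=0
  step 2: row=0, L[0]='2', prepend. Next row=LF[0]=1
  step 3: row=1, L[1]='y', prepend. Next row=LF[1]=7
  step 4: row=7, L[7]='x', prepend. Next row=LF[7]=6
  step 5: row=6, L[6]='a', prepend. Next row=LF[6]=3
  step 6: row=3, L[3]='l', prepend. Next row=LF[3]=5
  step 7: row=5, L[5]='a', prepend. Next row=LF[5]=2
  step 8: row=2, L[2]='g', prepend. Next row=LF[2]=4
Reversed output: galaxy2$

Answer: galaxy2$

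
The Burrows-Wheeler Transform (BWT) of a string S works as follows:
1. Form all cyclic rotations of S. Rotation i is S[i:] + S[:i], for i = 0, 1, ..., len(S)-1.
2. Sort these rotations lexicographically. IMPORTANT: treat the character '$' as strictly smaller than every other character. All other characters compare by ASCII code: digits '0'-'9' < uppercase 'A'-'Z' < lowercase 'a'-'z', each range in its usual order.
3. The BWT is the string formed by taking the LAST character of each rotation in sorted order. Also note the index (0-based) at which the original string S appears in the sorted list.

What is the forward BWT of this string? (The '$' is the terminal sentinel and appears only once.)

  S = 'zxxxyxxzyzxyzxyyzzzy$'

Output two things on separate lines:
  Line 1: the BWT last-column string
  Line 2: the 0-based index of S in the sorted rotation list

Answer: yzxyxzzxzxxxzy$yyzxzy
14

Derivation:
All 21 rotations (rotation i = S[i:]+S[:i]):
  rot[0] = zxxxyxxzyzxyzxyyzzzy$
  rot[1] = xxxyxxzyzxyzxyyzzzy$z
  rot[2] = xxyxxzyzxyzxyyzzzy$zx
  rot[3] = xyxxzyzxyzxyyzzzy$zxx
  rot[4] = yxxzyzxyzxyyzzzy$zxxx
  rot[5] = xxzyzxyzxyyzzzy$zxxxy
  rot[6] = xzyzxyzxyyzzzy$zxxxyx
  rot[7] = zyzxyzxyyzzzy$zxxxyxx
  rot[8] = yzxyzxyyzzzy$zxxxyxxz
  rot[9] = zxyzxyyzzzy$zxxxyxxzy
  rot[10] = xyzxyyzzzy$zxxxyxxzyz
  rot[11] = yzxyyzzzy$zxxxyxxzyzx
  rot[12] = zxyyzzzy$zxxxyxxzyzxy
  rot[13] = xyyzzzy$zxxxyxxzyzxyz
  rot[14] = yyzzzy$zxxxyxxzyzxyzx
  rot[15] = yzzzy$zxxxyxxzyzxyzxy
  rot[16] = zzzy$zxxxyxxzyzxyzxyy
  rot[17] = zzy$zxxxyxxzyzxyzxyyz
  rot[18] = zy$zxxxyxxzyzxyzxyyzz
  rot[19] = y$zxxxyxxzyzxyzxyyzzz
  rot[20] = $zxxxyxxzyzxyzxyyzzzy
Sorted (with $ < everything):
  sorted[0] = $zxxxyxxzyzxyzxyyzzzy  (last char: 'y')
  sorted[1] = xxxyxxzyzxyzxyyzzzy$z  (last char: 'z')
  sorted[2] = xxyxxzyzxyzxyyzzzy$zx  (last char: 'x')
  sorted[3] = xxzyzxyzxyyzzzy$zxxxy  (last char: 'y')
  sorted[4] = xyxxzyzxyzxyyzzzy$zxx  (last char: 'x')
  sorted[5] = xyyzzzy$zxxxyxxzyzxyz  (last char: 'z')
  sorted[6] = xyzxyyzzzy$zxxxyxxzyz  (last char: 'z')
  sorted[7] = xzyzxyzxyyzzzy$zxxxyx  (last char: 'x')
  sorted[8] = y$zxxxyxxzyzxyzxyyzzz  (last char: 'z')
  sorted[9] = yxxzyzxyzxyyzzzy$zxxx  (last char: 'x')
  sorted[10] = yyzzzy$zxxxyxxzyzxyzx  (last char: 'x')
  sorted[11] = yzxyyzzzy$zxxxyxxzyzx  (last char: 'x')
  sorted[12] = yzxyzxyyzzzy$zxxxyxxz  (last char: 'z')
  sorted[13] = yzzzy$zxxxyxxzyzxyzxy  (last char: 'y')
  sorted[14] = zxxxyxxzyzxyzxyyzzzy$  (last char: '$')
  sorted[15] = zxyyzzzy$zxxxyxxzyzxy  (last char: 'y')
  sorted[16] = zxyzxyyzzzy$zxxxyxxzy  (last char: 'y')
  sorted[17] = zy$zxxxyxxzyzxyzxyyzz  (last char: 'z')
  sorted[18] = zyzxyzxyyzzzy$zxxxyxx  (last char: 'x')
  sorted[19] = zzy$zxxxyxxzyzxyzxyyz  (last char: 'z')
  sorted[20] = zzzy$zxxxyxxzyzxyzxyy  (last char: 'y')
Last column: yzxyxzzxzxxxzy$yyzxzy
Original string S is at sorted index 14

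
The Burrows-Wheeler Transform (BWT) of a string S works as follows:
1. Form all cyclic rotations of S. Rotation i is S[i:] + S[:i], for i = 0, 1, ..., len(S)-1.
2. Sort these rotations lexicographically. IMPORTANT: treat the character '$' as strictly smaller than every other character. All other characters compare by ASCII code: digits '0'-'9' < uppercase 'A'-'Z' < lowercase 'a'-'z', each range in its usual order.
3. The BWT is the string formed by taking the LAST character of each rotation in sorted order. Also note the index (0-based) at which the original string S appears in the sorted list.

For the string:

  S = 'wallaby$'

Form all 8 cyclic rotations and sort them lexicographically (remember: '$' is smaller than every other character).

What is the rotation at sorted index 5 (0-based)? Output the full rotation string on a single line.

All 8 rotations (rotation i = S[i:]+S[:i]):
  rot[0] = wallaby$
  rot[1] = allaby$w
  rot[2] = llaby$wa
  rot[3] = laby$wal
  rot[4] = aby$wall
  rot[5] = by$walla
  rot[6] = y$wallab
  rot[7] = $wallaby
Sorted (with $ < everything):
  sorted[0] = $wallaby
  sorted[1] = aby$wall
  sorted[2] = allaby$w
  sorted[3] = by$walla
  sorted[4] = laby$wal
  sorted[5] = llaby$wa
  sorted[6] = wallaby$
  sorted[7] = y$wallab
sorted[5] = llaby$wa

Answer: llaby$wa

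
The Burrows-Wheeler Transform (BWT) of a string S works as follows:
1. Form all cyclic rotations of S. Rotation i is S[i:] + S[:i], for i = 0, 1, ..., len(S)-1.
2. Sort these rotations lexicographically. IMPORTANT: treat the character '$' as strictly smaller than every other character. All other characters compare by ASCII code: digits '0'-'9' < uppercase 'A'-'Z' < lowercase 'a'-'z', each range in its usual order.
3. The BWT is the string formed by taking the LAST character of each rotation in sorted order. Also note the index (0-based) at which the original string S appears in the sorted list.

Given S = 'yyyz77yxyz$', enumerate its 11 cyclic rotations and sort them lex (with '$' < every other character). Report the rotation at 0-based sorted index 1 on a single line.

Answer: 77yxyz$yyyz

Derivation:
All 11 rotations (rotation i = S[i:]+S[:i]):
  rot[0] = yyyz77yxyz$
  rot[1] = yyz77yxyz$y
  rot[2] = yz77yxyz$yy
  rot[3] = z77yxyz$yyy
  rot[4] = 77yxyz$yyyz
  rot[5] = 7yxyz$yyyz7
  rot[6] = yxyz$yyyz77
  rot[7] = xyz$yyyz77y
  rot[8] = yz$yyyz77yx
  rot[9] = z$yyyz77yxy
  rot[10] = $yyyz77yxyz
Sorted (with $ < everything):
  sorted[0] = $yyyz77yxyz
  sorted[1] = 77yxyz$yyyz
  sorted[2] = 7yxyz$yyyz7
  sorted[3] = xyz$yyyz77y
  sorted[4] = yxyz$yyyz77
  sorted[5] = yyyz77yxyz$
  sorted[6] = yyz77yxyz$y
  sorted[7] = yz$yyyz77yx
  sorted[8] = yz77yxyz$yy
  sorted[9] = z$yyyz77yxy
  sorted[10] = z77yxyz$yyy
sorted[1] = 77yxyz$yyyz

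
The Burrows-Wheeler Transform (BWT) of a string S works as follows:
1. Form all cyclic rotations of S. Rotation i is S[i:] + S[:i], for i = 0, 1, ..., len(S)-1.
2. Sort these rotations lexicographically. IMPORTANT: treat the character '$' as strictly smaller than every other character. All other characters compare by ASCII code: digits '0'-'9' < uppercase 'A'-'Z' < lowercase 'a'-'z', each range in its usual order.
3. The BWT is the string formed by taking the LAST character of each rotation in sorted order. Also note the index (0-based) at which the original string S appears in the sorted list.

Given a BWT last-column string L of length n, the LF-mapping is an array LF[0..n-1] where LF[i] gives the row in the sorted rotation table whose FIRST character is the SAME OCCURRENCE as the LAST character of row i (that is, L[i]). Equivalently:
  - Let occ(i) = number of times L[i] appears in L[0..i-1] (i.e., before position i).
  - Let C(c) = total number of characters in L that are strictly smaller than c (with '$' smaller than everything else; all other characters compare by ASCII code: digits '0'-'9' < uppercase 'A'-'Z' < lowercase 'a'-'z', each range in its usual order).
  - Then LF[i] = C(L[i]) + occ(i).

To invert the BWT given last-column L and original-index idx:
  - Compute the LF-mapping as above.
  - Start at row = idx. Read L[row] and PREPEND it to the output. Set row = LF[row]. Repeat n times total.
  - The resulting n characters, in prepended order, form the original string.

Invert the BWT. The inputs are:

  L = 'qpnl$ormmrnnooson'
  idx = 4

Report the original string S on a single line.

LF mapping: 13 12 4 1 0 8 14 2 3 15 5 6 9 10 16 11 7
Walk LF starting at row 4, prepending L[row]:
  step 1: row=4, L[4]='$', prepend. Next row=LF[4]=0
  step 2: row=0, L[0]='q', prepend. Next row=LF[0]=13
  step 3: row=13, L[13]='o', prepend. Next row=LF[13]=10
  step 4: row=10, L[10]='n', prepend. Next row=LF[10]=5
  step 5: row=5, L[5]='o', prepend. Next row=LF[5]=8
  step 6: row=8, L[8]='m', prepend. Next row=LF[8]=3
  step 7: row=3, L[3]='l', prepend. Next row=LF[3]=1
  step 8: row=1, L[1]='p', prepend. Next row=LF[1]=12
  step 9: row=12, L[12]='o', prepend. Next row=LF[12]=9
  step 10: row=9, L[9]='r', prepend. Next row=LF[9]=15
  step 11: row=15, L[15]='o', prepend. Next row=LF[15]=11
  step 12: row=11, L[11]='n', prepend. Next row=LF[11]=6
  step 13: row=6, L[6]='r', prepend. Next row=LF[6]=14
  step 14: row=14, L[14]='s', prepend. Next row=LF[14]=16
  step 15: row=16, L[16]='n', prepend. Next row=LF[16]=7
  step 16: row=7, L[7]='m', prepend. Next row=LF[7]=2
  step 17: row=2, L[2]='n', prepend. Next row=LF[2]=4
Reversed output: nmnsrnoroplmonoq$

Answer: nmnsrnoroplmonoq$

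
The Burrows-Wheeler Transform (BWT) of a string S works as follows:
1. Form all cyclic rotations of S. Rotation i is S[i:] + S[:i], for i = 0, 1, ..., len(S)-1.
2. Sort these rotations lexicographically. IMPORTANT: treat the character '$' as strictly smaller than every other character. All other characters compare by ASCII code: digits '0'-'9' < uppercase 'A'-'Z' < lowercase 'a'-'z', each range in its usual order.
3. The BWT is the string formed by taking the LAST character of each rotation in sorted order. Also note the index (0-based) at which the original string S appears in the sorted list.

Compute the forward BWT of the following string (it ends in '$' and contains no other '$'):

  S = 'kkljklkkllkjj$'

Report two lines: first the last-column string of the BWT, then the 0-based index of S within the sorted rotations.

All 14 rotations (rotation i = S[i:]+S[:i]):
  rot[0] = kkljklkkllkjj$
  rot[1] = kljklkkllkjj$k
  rot[2] = ljklkkllkjj$kk
  rot[3] = jklkkllkjj$kkl
  rot[4] = klkkllkjj$kklj
  rot[5] = lkkllkjj$kkljk
  rot[6] = kkllkjj$kkljkl
  rot[7] = kllkjj$kkljklk
  rot[8] = llkjj$kkljklkk
  rot[9] = lkjj$kkljklkkl
  rot[10] = kjj$kkljklkkll
  rot[11] = jj$kkljklkkllk
  rot[12] = j$kkljklkkllkj
  rot[13] = $kkljklkkllkjj
Sorted (with $ < everything):
  sorted[0] = $kkljklkkllkjj  (last char: 'j')
  sorted[1] = j$kkljklkkllkj  (last char: 'j')
  sorted[2] = jj$kkljklkkllk  (last char: 'k')
  sorted[3] = jklkkllkjj$kkl  (last char: 'l')
  sorted[4] = kjj$kkljklkkll  (last char: 'l')
  sorted[5] = kkljklkkllkjj$  (last char: '$')
  sorted[6] = kkllkjj$kkljkl  (last char: 'l')
  sorted[7] = kljklkkllkjj$k  (last char: 'k')
  sorted[8] = klkkllkjj$kklj  (last char: 'j')
  sorted[9] = kllkjj$kkljklk  (last char: 'k')
  sorted[10] = ljklkkllkjj$kk  (last char: 'k')
  sorted[11] = lkjj$kkljklkkl  (last char: 'l')
  sorted[12] = lkkllkjj$kkljk  (last char: 'k')
  sorted[13] = llkjj$kkljklkk  (last char: 'k')
Last column: jjkll$lkjkklkk
Original string S is at sorted index 5

Answer: jjkll$lkjkklkk
5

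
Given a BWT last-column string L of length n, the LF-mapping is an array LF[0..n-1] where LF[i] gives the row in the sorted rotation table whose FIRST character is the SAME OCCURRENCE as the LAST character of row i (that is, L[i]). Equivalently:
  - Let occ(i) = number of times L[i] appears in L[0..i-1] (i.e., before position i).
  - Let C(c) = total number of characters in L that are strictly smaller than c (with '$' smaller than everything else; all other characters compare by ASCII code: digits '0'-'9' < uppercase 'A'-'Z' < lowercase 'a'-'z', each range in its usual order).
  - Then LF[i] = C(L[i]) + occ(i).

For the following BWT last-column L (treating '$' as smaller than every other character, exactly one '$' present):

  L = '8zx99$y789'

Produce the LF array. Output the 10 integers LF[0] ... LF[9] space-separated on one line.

Answer: 2 9 7 4 5 0 8 1 3 6

Derivation:
Char counts: '$':1, '7':1, '8':2, '9':3, 'x':1, 'y':1, 'z':1
C (first-col start): C('$')=0, C('7')=1, C('8')=2, C('9')=4, C('x')=7, C('y')=8, C('z')=9
L[0]='8': occ=0, LF[0]=C('8')+0=2+0=2
L[1]='z': occ=0, LF[1]=C('z')+0=9+0=9
L[2]='x': occ=0, LF[2]=C('x')+0=7+0=7
L[3]='9': occ=0, LF[3]=C('9')+0=4+0=4
L[4]='9': occ=1, LF[4]=C('9')+1=4+1=5
L[5]='$': occ=0, LF[5]=C('$')+0=0+0=0
L[6]='y': occ=0, LF[6]=C('y')+0=8+0=8
L[7]='7': occ=0, LF[7]=C('7')+0=1+0=1
L[8]='8': occ=1, LF[8]=C('8')+1=2+1=3
L[9]='9': occ=2, LF[9]=C('9')+2=4+2=6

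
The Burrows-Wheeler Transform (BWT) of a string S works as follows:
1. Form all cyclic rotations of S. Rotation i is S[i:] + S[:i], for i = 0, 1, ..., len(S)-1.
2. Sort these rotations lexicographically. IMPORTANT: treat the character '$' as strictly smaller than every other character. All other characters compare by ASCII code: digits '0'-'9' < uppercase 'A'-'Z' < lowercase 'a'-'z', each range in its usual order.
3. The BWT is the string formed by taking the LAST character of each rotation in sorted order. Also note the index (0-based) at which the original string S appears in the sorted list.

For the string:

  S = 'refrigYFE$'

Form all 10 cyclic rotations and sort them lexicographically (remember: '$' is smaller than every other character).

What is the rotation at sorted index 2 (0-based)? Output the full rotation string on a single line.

Answer: FE$refrigY

Derivation:
All 10 rotations (rotation i = S[i:]+S[:i]):
  rot[0] = refrigYFE$
  rot[1] = efrigYFE$r
  rot[2] = frigYFE$re
  rot[3] = rigYFE$ref
  rot[4] = igYFE$refr
  rot[5] = gYFE$refri
  rot[6] = YFE$refrig
  rot[7] = FE$refrigY
  rot[8] = E$refrigYF
  rot[9] = $refrigYFE
Sorted (with $ < everything):
  sorted[0] = $refrigYFE
  sorted[1] = E$refrigYF
  sorted[2] = FE$refrigY
  sorted[3] = YFE$refrig
  sorted[4] = efrigYFE$r
  sorted[5] = frigYFE$re
  sorted[6] = gYFE$refri
  sorted[7] = igYFE$refr
  sorted[8] = refrigYFE$
  sorted[9] = rigYFE$ref
sorted[2] = FE$refrigY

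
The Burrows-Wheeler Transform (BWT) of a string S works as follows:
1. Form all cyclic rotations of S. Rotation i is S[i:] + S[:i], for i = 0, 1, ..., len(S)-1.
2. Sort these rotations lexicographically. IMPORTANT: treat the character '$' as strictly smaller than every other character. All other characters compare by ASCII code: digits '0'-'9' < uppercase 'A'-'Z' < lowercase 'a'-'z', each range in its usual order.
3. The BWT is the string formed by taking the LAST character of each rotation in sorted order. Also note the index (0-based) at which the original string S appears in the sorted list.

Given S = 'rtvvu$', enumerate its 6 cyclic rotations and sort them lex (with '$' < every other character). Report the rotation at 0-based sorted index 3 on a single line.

Answer: u$rtvv

Derivation:
All 6 rotations (rotation i = S[i:]+S[:i]):
  rot[0] = rtvvu$
  rot[1] = tvvu$r
  rot[2] = vvu$rt
  rot[3] = vu$rtv
  rot[4] = u$rtvv
  rot[5] = $rtvvu
Sorted (with $ < everything):
  sorted[0] = $rtvvu
  sorted[1] = rtvvu$
  sorted[2] = tvvu$r
  sorted[3] = u$rtvv
  sorted[4] = vu$rtv
  sorted[5] = vvu$rt
sorted[3] = u$rtvv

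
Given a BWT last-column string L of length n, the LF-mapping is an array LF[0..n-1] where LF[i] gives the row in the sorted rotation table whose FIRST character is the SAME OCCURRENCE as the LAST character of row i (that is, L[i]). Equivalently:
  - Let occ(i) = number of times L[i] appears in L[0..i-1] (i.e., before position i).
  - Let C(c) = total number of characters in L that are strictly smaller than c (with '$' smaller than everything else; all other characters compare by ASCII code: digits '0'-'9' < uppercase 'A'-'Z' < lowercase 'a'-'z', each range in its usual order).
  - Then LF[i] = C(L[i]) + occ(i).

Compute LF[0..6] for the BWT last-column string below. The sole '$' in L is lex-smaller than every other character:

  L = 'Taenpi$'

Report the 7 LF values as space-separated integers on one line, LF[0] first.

Char counts: '$':1, 'T':1, 'a':1, 'e':1, 'i':1, 'n':1, 'p':1
C (first-col start): C('$')=0, C('T')=1, C('a')=2, C('e')=3, C('i')=4, C('n')=5, C('p')=6
L[0]='T': occ=0, LF[0]=C('T')+0=1+0=1
L[1]='a': occ=0, LF[1]=C('a')+0=2+0=2
L[2]='e': occ=0, LF[2]=C('e')+0=3+0=3
L[3]='n': occ=0, LF[3]=C('n')+0=5+0=5
L[4]='p': occ=0, LF[4]=C('p')+0=6+0=6
L[5]='i': occ=0, LF[5]=C('i')+0=4+0=4
L[6]='$': occ=0, LF[6]=C('$')+0=0+0=0

Answer: 1 2 3 5 6 4 0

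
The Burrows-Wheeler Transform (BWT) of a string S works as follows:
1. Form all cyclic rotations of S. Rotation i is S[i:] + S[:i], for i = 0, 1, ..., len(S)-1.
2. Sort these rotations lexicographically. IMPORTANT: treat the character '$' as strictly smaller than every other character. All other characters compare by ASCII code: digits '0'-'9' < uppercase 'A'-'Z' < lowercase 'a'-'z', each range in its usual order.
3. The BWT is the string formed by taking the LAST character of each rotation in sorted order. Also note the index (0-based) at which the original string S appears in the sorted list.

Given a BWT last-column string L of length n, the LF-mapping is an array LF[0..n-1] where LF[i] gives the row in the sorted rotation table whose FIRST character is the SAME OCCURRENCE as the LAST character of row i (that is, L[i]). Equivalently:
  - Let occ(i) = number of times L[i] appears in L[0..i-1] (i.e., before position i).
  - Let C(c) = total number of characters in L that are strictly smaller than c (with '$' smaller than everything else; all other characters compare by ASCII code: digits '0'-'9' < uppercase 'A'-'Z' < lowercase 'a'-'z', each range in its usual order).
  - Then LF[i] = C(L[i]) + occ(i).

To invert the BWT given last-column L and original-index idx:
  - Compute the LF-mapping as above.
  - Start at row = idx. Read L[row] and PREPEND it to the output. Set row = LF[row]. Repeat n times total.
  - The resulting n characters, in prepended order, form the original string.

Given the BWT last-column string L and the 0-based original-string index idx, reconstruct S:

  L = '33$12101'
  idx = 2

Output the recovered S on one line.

LF mapping: 6 7 0 2 5 3 1 4
Walk LF starting at row 2, prepending L[row]:
  step 1: row=2, L[2]='$', prepend. Next row=LF[2]=0
  step 2: row=0, L[0]='3', prepend. Next row=LF[0]=6
  step 3: row=6, L[6]='0', prepend. Next row=LF[6]=1
  step 4: row=1, L[1]='3', prepend. Next row=LF[1]=7
  step 5: row=7, L[7]='1', prepend. Next row=LF[7]=4
  step 6: row=4, L[4]='2', prepend. Next row=LF[4]=5
  step 7: row=5, L[5]='1', prepend. Next row=LF[5]=3
  step 8: row=3, L[3]='1', prepend. Next row=LF[3]=2
Reversed output: 1121303$

Answer: 1121303$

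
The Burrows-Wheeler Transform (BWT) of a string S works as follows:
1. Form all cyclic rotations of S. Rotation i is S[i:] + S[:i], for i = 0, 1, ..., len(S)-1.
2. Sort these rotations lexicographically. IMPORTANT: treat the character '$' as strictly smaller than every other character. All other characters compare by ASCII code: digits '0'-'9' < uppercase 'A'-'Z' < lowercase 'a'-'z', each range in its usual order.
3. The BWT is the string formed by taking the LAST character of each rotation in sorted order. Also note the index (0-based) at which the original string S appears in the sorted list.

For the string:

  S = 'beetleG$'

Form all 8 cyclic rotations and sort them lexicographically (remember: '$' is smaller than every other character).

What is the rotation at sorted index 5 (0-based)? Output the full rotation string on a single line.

All 8 rotations (rotation i = S[i:]+S[:i]):
  rot[0] = beetleG$
  rot[1] = eetleG$b
  rot[2] = etleG$be
  rot[3] = tleG$bee
  rot[4] = leG$beet
  rot[5] = eG$beetl
  rot[6] = G$beetle
  rot[7] = $beetleG
Sorted (with $ < everything):
  sorted[0] = $beetleG
  sorted[1] = G$beetle
  sorted[2] = beetleG$
  sorted[3] = eG$beetl
  sorted[4] = eetleG$b
  sorted[5] = etleG$be
  sorted[6] = leG$beet
  sorted[7] = tleG$bee
sorted[5] = etleG$be

Answer: etleG$be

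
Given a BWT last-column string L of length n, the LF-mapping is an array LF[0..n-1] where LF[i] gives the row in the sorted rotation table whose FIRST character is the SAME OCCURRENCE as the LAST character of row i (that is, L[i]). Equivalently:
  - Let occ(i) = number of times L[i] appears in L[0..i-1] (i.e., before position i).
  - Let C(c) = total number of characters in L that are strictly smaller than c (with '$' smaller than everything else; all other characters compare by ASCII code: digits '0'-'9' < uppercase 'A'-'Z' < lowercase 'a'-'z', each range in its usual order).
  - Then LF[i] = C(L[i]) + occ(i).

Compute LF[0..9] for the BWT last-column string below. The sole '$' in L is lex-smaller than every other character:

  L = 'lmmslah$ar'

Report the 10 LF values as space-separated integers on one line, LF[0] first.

Answer: 4 6 7 9 5 1 3 0 2 8

Derivation:
Char counts: '$':1, 'a':2, 'h':1, 'l':2, 'm':2, 'r':1, 's':1
C (first-col start): C('$')=0, C('a')=1, C('h')=3, C('l')=4, C('m')=6, C('r')=8, C('s')=9
L[0]='l': occ=0, LF[0]=C('l')+0=4+0=4
L[1]='m': occ=0, LF[1]=C('m')+0=6+0=6
L[2]='m': occ=1, LF[2]=C('m')+1=6+1=7
L[3]='s': occ=0, LF[3]=C('s')+0=9+0=9
L[4]='l': occ=1, LF[4]=C('l')+1=4+1=5
L[5]='a': occ=0, LF[5]=C('a')+0=1+0=1
L[6]='h': occ=0, LF[6]=C('h')+0=3+0=3
L[7]='$': occ=0, LF[7]=C('$')+0=0+0=0
L[8]='a': occ=1, LF[8]=C('a')+1=1+1=2
L[9]='r': occ=0, LF[9]=C('r')+0=8+0=8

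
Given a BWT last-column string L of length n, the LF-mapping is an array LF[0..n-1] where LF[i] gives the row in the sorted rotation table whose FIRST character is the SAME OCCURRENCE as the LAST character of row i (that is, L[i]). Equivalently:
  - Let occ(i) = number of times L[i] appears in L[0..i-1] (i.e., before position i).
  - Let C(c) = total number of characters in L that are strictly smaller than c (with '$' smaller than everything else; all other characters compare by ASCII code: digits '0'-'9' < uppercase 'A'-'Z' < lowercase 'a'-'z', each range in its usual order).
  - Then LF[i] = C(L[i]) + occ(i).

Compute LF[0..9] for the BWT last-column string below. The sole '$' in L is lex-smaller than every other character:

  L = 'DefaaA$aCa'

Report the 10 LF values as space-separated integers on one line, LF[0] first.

Answer: 3 8 9 4 5 1 0 6 2 7

Derivation:
Char counts: '$':1, 'A':1, 'C':1, 'D':1, 'a':4, 'e':1, 'f':1
C (first-col start): C('$')=0, C('A')=1, C('C')=2, C('D')=3, C('a')=4, C('e')=8, C('f')=9
L[0]='D': occ=0, LF[0]=C('D')+0=3+0=3
L[1]='e': occ=0, LF[1]=C('e')+0=8+0=8
L[2]='f': occ=0, LF[2]=C('f')+0=9+0=9
L[3]='a': occ=0, LF[3]=C('a')+0=4+0=4
L[4]='a': occ=1, LF[4]=C('a')+1=4+1=5
L[5]='A': occ=0, LF[5]=C('A')+0=1+0=1
L[6]='$': occ=0, LF[6]=C('$')+0=0+0=0
L[7]='a': occ=2, LF[7]=C('a')+2=4+2=6
L[8]='C': occ=0, LF[8]=C('C')+0=2+0=2
L[9]='a': occ=3, LF[9]=C('a')+3=4+3=7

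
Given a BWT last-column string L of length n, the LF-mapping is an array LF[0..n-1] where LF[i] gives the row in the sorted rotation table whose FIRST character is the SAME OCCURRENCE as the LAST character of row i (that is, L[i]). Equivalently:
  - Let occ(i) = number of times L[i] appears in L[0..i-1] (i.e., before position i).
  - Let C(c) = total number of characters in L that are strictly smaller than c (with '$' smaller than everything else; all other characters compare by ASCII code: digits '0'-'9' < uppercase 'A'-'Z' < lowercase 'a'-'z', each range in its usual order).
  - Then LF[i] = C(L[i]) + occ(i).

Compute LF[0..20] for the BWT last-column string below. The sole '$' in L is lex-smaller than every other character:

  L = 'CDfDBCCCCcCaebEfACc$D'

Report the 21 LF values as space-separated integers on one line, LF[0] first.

Answer: 3 10 19 11 2 4 5 6 7 16 8 14 18 15 13 20 1 9 17 0 12

Derivation:
Char counts: '$':1, 'A':1, 'B':1, 'C':7, 'D':3, 'E':1, 'a':1, 'b':1, 'c':2, 'e':1, 'f':2
C (first-col start): C('$')=0, C('A')=1, C('B')=2, C('C')=3, C('D')=10, C('E')=13, C('a')=14, C('b')=15, C('c')=16, C('e')=18, C('f')=19
L[0]='C': occ=0, LF[0]=C('C')+0=3+0=3
L[1]='D': occ=0, LF[1]=C('D')+0=10+0=10
L[2]='f': occ=0, LF[2]=C('f')+0=19+0=19
L[3]='D': occ=1, LF[3]=C('D')+1=10+1=11
L[4]='B': occ=0, LF[4]=C('B')+0=2+0=2
L[5]='C': occ=1, LF[5]=C('C')+1=3+1=4
L[6]='C': occ=2, LF[6]=C('C')+2=3+2=5
L[7]='C': occ=3, LF[7]=C('C')+3=3+3=6
L[8]='C': occ=4, LF[8]=C('C')+4=3+4=7
L[9]='c': occ=0, LF[9]=C('c')+0=16+0=16
L[10]='C': occ=5, LF[10]=C('C')+5=3+5=8
L[11]='a': occ=0, LF[11]=C('a')+0=14+0=14
L[12]='e': occ=0, LF[12]=C('e')+0=18+0=18
L[13]='b': occ=0, LF[13]=C('b')+0=15+0=15
L[14]='E': occ=0, LF[14]=C('E')+0=13+0=13
L[15]='f': occ=1, LF[15]=C('f')+1=19+1=20
L[16]='A': occ=0, LF[16]=C('A')+0=1+0=1
L[17]='C': occ=6, LF[17]=C('C')+6=3+6=9
L[18]='c': occ=1, LF[18]=C('c')+1=16+1=17
L[19]='$': occ=0, LF[19]=C('$')+0=0+0=0
L[20]='D': occ=2, LF[20]=C('D')+2=10+2=12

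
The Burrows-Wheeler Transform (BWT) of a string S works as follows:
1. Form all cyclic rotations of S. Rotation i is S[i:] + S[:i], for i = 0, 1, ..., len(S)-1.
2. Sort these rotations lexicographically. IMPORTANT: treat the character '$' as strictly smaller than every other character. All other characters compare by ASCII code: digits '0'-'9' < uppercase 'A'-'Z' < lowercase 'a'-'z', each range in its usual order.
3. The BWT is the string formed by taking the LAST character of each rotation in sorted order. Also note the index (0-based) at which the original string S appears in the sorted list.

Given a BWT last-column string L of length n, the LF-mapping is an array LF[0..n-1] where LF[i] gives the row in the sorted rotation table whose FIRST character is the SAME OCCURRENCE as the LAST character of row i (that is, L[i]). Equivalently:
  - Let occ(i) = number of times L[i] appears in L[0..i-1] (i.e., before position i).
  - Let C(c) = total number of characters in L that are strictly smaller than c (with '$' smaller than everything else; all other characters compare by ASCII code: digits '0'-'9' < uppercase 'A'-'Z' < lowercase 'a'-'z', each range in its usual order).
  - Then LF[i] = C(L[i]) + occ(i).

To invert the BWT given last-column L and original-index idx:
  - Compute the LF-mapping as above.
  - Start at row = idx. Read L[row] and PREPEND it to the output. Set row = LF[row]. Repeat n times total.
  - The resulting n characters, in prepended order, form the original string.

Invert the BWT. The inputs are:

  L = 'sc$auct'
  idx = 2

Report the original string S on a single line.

Answer: cactus$

Derivation:
LF mapping: 4 2 0 1 6 3 5
Walk LF starting at row 2, prepending L[row]:
  step 1: row=2, L[2]='$', prepend. Next row=LF[2]=0
  step 2: row=0, L[0]='s', prepend. Next row=LF[0]=4
  step 3: row=4, L[4]='u', prepend. Next row=LF[4]=6
  step 4: row=6, L[6]='t', prepend. Next row=LF[6]=5
  step 5: row=5, L[5]='c', prepend. Next row=LF[5]=3
  step 6: row=3, L[3]='a', prepend. Next row=LF[3]=1
  step 7: row=1, L[1]='c', prepend. Next row=LF[1]=2
Reversed output: cactus$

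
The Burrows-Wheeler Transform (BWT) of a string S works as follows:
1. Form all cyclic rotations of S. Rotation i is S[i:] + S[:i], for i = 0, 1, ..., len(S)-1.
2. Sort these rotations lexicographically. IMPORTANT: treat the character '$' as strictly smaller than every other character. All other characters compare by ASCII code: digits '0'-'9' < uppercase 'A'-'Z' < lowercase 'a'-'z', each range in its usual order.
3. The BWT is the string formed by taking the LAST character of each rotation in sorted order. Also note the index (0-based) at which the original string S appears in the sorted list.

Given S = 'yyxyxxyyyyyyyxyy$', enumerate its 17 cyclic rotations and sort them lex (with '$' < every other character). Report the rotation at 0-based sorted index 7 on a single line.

Answer: yxyxxyyyyyyyxyy$y

Derivation:
All 17 rotations (rotation i = S[i:]+S[:i]):
  rot[0] = yyxyxxyyyyyyyxyy$
  rot[1] = yxyxxyyyyyyyxyy$y
  rot[2] = xyxxyyyyyyyxyy$yy
  rot[3] = yxxyyyyyyyxyy$yyx
  rot[4] = xxyyyyyyyxyy$yyxy
  rot[5] = xyyyyyyyxyy$yyxyx
  rot[6] = yyyyyyyxyy$yyxyxx
  rot[7] = yyyyyyxyy$yyxyxxy
  rot[8] = yyyyyxyy$yyxyxxyy
  rot[9] = yyyyxyy$yyxyxxyyy
  rot[10] = yyyxyy$yyxyxxyyyy
  rot[11] = yyxyy$yyxyxxyyyyy
  rot[12] = yxyy$yyxyxxyyyyyy
  rot[13] = xyy$yyxyxxyyyyyyy
  rot[14] = yy$yyxyxxyyyyyyyx
  rot[15] = y$yyxyxxyyyyyyyxy
  rot[16] = $yyxyxxyyyyyyyxyy
Sorted (with $ < everything):
  sorted[0] = $yyxyxxyyyyyyyxyy
  sorted[1] = xxyyyyyyyxyy$yyxy
  sorted[2] = xyxxyyyyyyyxyy$yy
  sorted[3] = xyy$yyxyxxyyyyyyy
  sorted[4] = xyyyyyyyxyy$yyxyx
  sorted[5] = y$yyxyxxyyyyyyyxy
  sorted[6] = yxxyyyyyyyxyy$yyx
  sorted[7] = yxyxxyyyyyyyxyy$y
  sorted[8] = yxyy$yyxyxxyyyyyy
  sorted[9] = yy$yyxyxxyyyyyyyx
  sorted[10] = yyxyxxyyyyyyyxyy$
  sorted[11] = yyxyy$yyxyxxyyyyy
  sorted[12] = yyyxyy$yyxyxxyyyy
  sorted[13] = yyyyxyy$yyxyxxyyy
  sorted[14] = yyyyyxyy$yyxyxxyy
  sorted[15] = yyyyyyxyy$yyxyxxy
  sorted[16] = yyyyyyyxyy$yyxyxx
sorted[7] = yxyxxyyyyyyyxyy$y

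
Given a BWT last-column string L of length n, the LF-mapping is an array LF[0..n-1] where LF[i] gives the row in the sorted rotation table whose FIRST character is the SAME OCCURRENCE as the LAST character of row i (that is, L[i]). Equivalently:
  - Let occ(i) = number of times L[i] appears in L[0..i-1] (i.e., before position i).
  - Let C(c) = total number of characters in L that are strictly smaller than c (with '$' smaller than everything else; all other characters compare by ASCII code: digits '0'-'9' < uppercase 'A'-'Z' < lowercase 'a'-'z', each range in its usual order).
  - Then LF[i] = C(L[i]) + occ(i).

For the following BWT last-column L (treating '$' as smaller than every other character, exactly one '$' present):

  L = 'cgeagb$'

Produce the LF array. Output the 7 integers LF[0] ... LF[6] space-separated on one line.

Char counts: '$':1, 'a':1, 'b':1, 'c':1, 'e':1, 'g':2
C (first-col start): C('$')=0, C('a')=1, C('b')=2, C('c')=3, C('e')=4, C('g')=5
L[0]='c': occ=0, LF[0]=C('c')+0=3+0=3
L[1]='g': occ=0, LF[1]=C('g')+0=5+0=5
L[2]='e': occ=0, LF[2]=C('e')+0=4+0=4
L[3]='a': occ=0, LF[3]=C('a')+0=1+0=1
L[4]='g': occ=1, LF[4]=C('g')+1=5+1=6
L[5]='b': occ=0, LF[5]=C('b')+0=2+0=2
L[6]='$': occ=0, LF[6]=C('$')+0=0+0=0

Answer: 3 5 4 1 6 2 0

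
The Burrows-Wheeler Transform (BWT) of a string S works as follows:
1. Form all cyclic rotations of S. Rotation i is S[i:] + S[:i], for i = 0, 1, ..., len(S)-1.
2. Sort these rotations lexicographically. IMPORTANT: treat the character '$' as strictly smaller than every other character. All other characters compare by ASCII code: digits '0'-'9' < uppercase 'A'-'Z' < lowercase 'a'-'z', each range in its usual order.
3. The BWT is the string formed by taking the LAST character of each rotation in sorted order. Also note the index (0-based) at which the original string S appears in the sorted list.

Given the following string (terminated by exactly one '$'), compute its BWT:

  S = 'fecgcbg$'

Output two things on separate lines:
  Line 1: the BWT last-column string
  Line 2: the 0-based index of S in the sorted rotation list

All 8 rotations (rotation i = S[i:]+S[:i]):
  rot[0] = fecgcbg$
  rot[1] = ecgcbg$f
  rot[2] = cgcbg$fe
  rot[3] = gcbg$fec
  rot[4] = cbg$fecg
  rot[5] = bg$fecgc
  rot[6] = g$fecgcb
  rot[7] = $fecgcbg
Sorted (with $ < everything):
  sorted[0] = $fecgcbg  (last char: 'g')
  sorted[1] = bg$fecgc  (last char: 'c')
  sorted[2] = cbg$fecg  (last char: 'g')
  sorted[3] = cgcbg$fe  (last char: 'e')
  sorted[4] = ecgcbg$f  (last char: 'f')
  sorted[5] = fecgcbg$  (last char: '$')
  sorted[6] = g$fecgcb  (last char: 'b')
  sorted[7] = gcbg$fec  (last char: 'c')
Last column: gcgef$bc
Original string S is at sorted index 5

Answer: gcgef$bc
5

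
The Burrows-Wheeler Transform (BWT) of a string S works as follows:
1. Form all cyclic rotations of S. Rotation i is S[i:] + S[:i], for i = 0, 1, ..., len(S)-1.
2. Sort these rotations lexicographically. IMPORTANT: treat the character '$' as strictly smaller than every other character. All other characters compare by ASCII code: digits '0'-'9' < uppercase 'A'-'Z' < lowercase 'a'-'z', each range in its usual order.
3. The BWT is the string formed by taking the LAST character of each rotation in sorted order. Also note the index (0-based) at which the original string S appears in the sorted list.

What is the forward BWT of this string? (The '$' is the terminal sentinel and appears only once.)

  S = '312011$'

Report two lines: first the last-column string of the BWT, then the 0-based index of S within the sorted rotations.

All 7 rotations (rotation i = S[i:]+S[:i]):
  rot[0] = 312011$
  rot[1] = 12011$3
  rot[2] = 2011$31
  rot[3] = 011$312
  rot[4] = 11$3120
  rot[5] = 1$31201
  rot[6] = $312011
Sorted (with $ < everything):
  sorted[0] = $312011  (last char: '1')
  sorted[1] = 011$312  (last char: '2')
  sorted[2] = 1$31201  (last char: '1')
  sorted[3] = 11$3120  (last char: '0')
  sorted[4] = 12011$3  (last char: '3')
  sorted[5] = 2011$31  (last char: '1')
  sorted[6] = 312011$  (last char: '$')
Last column: 121031$
Original string S is at sorted index 6

Answer: 121031$
6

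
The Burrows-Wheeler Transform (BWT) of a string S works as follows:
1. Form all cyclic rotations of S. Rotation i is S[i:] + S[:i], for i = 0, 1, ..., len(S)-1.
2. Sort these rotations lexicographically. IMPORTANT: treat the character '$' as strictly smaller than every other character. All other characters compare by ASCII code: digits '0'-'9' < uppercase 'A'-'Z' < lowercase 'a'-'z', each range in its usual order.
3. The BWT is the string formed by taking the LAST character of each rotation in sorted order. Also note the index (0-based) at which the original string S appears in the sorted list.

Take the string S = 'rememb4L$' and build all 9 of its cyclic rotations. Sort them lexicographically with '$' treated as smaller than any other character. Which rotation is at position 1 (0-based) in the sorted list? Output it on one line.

Answer: 4L$rememb

Derivation:
All 9 rotations (rotation i = S[i:]+S[:i]):
  rot[0] = rememb4L$
  rot[1] = ememb4L$r
  rot[2] = memb4L$re
  rot[3] = emb4L$rem
  rot[4] = mb4L$reme
  rot[5] = b4L$remem
  rot[6] = 4L$rememb
  rot[7] = L$rememb4
  rot[8] = $rememb4L
Sorted (with $ < everything):
  sorted[0] = $rememb4L
  sorted[1] = 4L$rememb
  sorted[2] = L$rememb4
  sorted[3] = b4L$remem
  sorted[4] = emb4L$rem
  sorted[5] = ememb4L$r
  sorted[6] = mb4L$reme
  sorted[7] = memb4L$re
  sorted[8] = rememb4L$
sorted[1] = 4L$rememb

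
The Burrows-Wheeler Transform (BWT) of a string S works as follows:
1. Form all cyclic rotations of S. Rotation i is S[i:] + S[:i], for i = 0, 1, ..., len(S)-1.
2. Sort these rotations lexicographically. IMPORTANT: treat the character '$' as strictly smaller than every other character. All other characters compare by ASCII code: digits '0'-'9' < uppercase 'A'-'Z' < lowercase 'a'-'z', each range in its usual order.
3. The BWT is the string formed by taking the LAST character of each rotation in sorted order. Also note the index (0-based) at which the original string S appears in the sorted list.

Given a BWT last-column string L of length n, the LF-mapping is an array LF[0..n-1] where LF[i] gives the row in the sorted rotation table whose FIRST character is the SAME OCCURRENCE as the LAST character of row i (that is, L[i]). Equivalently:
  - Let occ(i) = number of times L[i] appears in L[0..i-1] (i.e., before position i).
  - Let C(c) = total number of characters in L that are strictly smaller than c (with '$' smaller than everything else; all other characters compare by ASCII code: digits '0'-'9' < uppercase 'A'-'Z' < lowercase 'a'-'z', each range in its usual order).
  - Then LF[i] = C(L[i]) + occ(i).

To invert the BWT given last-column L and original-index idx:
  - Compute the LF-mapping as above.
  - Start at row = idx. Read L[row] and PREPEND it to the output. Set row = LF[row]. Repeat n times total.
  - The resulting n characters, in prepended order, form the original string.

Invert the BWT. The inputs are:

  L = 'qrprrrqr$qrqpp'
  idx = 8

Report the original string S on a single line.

Answer: rpprqrqqrprrq$

Derivation:
LF mapping: 4 8 1 9 10 11 5 12 0 6 13 7 2 3
Walk LF starting at row 8, prepending L[row]:
  step 1: row=8, L[8]='$', prepend. Next row=LF[8]=0
  step 2: row=0, L[0]='q', prepend. Next row=LF[0]=4
  step 3: row=4, L[4]='r', prepend. Next row=LF[4]=10
  step 4: row=10, L[10]='r', prepend. Next row=LF[10]=13
  step 5: row=13, L[13]='p', prepend. Next row=LF[13]=3
  step 6: row=3, L[3]='r', prepend. Next row=LF[3]=9
  step 7: row=9, L[9]='q', prepend. Next row=LF[9]=6
  step 8: row=6, L[6]='q', prepend. Next row=LF[6]=5
  step 9: row=5, L[5]='r', prepend. Next row=LF[5]=11
  step 10: row=11, L[11]='q', prepend. Next row=LF[11]=7
  step 11: row=7, L[7]='r', prepend. Next row=LF[7]=12
  step 12: row=12, L[12]='p', prepend. Next row=LF[12]=2
  step 13: row=2, L[2]='p', prepend. Next row=LF[2]=1
  step 14: row=1, L[1]='r', prepend. Next row=LF[1]=8
Reversed output: rpprqrqqrprrq$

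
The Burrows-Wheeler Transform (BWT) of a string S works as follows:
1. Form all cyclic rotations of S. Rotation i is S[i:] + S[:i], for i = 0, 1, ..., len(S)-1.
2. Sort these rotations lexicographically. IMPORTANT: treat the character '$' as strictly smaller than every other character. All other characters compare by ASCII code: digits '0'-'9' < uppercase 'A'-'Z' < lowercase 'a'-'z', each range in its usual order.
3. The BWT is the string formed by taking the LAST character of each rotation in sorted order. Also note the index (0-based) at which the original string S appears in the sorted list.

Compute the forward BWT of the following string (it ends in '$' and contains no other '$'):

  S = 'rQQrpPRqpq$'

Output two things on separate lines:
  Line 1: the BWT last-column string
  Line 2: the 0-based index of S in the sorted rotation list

All 11 rotations (rotation i = S[i:]+S[:i]):
  rot[0] = rQQrpPRqpq$
  rot[1] = QQrpPRqpq$r
  rot[2] = QrpPRqpq$rQ
  rot[3] = rpPRqpq$rQQ
  rot[4] = pPRqpq$rQQr
  rot[5] = PRqpq$rQQrp
  rot[6] = Rqpq$rQQrpP
  rot[7] = qpq$rQQrpPR
  rot[8] = pq$rQQrpPRq
  rot[9] = q$rQQrpPRqp
  rot[10] = $rQQrpPRqpq
Sorted (with $ < everything):
  sorted[0] = $rQQrpPRqpq  (last char: 'q')
  sorted[1] = PRqpq$rQQrp  (last char: 'p')
  sorted[2] = QQrpPRqpq$r  (last char: 'r')
  sorted[3] = QrpPRqpq$rQ  (last char: 'Q')
  sorted[4] = Rqpq$rQQrpP  (last char: 'P')
  sorted[5] = pPRqpq$rQQr  (last char: 'r')
  sorted[6] = pq$rQQrpPRq  (last char: 'q')
  sorted[7] = q$rQQrpPRqp  (last char: 'p')
  sorted[8] = qpq$rQQrpPR  (last char: 'R')
  sorted[9] = rQQrpPRqpq$  (last char: '$')
  sorted[10] = rpPRqpq$rQQ  (last char: 'Q')
Last column: qprQPrqpR$Q
Original string S is at sorted index 9

Answer: qprQPrqpR$Q
9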